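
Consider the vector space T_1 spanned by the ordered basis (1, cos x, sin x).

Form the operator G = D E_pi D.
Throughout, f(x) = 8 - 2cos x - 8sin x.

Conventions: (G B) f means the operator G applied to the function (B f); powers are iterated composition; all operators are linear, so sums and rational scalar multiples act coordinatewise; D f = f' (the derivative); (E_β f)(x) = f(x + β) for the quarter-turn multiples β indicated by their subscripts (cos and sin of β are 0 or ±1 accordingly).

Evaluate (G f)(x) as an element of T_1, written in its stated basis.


the image equals g(x) = -2cos x - 8sin x

D f = -8cos x + 2sin x
E_pi D f = 8cos x - 2sin x
D (E_pi D) f = -2cos x - 8sin x


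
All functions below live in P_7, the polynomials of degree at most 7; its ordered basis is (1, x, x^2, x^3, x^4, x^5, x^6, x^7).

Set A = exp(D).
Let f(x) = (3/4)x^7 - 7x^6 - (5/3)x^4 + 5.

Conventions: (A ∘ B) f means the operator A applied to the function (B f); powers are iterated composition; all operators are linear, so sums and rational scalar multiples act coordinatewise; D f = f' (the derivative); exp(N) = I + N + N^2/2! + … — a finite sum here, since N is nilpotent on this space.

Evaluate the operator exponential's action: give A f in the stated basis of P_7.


order-1 term: (21/4)x^6 - 42x^5 - (20/3)x^3
order-2 term: (63/4)x^5 - 105x^4 - 10x^2
order-3 term: (105/4)x^4 - 140x^3 - (20/3)x
order-4 term: (105/4)x^3 - 105x^2 - 5/3
order-5 term: (63/4)x^2 - 42x
order-6 term: (21/4)x - 7
order-7 term: 3/4
the series for exp(D) f terminates at order 7
exp(D) f = (3/4)x^7 - (7/4)x^6 - (105/4)x^5 - (965/12)x^4 - (1445/12)x^3 - (397/4)x^2 - (521/12)x - 35/12

g(x) = (3/4)x^7 - (7/4)x^6 - (105/4)x^5 - (965/12)x^4 - (1445/12)x^3 - (397/4)x^2 - (521/12)x - 35/12


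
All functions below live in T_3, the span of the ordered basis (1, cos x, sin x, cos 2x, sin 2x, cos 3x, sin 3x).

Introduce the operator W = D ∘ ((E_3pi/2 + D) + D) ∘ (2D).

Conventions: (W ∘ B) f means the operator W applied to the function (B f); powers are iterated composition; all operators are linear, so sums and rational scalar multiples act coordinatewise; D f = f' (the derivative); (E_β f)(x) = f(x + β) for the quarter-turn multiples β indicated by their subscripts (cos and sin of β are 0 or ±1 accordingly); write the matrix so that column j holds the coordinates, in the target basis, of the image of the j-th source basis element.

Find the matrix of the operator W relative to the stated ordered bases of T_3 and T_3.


the matrix is [[0, 0, 0, 0, 0, 0, 0]; [0, 0, -2, 0, 0, 0, 0]; [0, 2, 0, 0, 0, 0, 0]; [0, 0, 0, 8, -32, 0, 0]; [0, 0, 0, 32, 8, 0, 0]; [0, 0, 0, 0, 0, 0, -126]; [0, 0, 0, 0, 0, 126, 0]] (rows listed top to bottom)

image of 1: 0
image of cos x: 2sin x
image of sin x: -2cos x
image of cos 2x: 8cos 2x + 32sin 2x
image of sin 2x: -32cos 2x + 8sin 2x
image of cos 3x: 126sin 3x
image of sin 3x: -126cos 3x
each image's coordinates form column j of the matrix


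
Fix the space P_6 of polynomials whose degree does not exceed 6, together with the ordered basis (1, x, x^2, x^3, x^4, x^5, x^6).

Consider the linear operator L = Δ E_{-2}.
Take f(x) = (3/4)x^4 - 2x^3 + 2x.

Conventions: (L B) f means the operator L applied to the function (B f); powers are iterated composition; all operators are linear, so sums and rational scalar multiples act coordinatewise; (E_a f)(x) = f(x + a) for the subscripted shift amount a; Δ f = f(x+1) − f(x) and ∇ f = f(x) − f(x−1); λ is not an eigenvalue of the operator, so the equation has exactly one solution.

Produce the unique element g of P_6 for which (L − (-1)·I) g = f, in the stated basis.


g(x) = (3/4)x^4 - 5x^3 + (57/2)x^2 - 121x + 1011/4

write g with unknown coordinates in the stated basis and equate coefficients in (L − (-1)·I) g = f
solving from the highest basis element down gives g = (3/4)x^4 - 5x^3 + (57/2)x^2 - 121x + 1011/4
check: L g = 3x^3 - (57/2)x^2 + 123x - 1011/4
so L g − (-1)·g = (3/4)x^4 - 2x^3 + 2x = f ✓


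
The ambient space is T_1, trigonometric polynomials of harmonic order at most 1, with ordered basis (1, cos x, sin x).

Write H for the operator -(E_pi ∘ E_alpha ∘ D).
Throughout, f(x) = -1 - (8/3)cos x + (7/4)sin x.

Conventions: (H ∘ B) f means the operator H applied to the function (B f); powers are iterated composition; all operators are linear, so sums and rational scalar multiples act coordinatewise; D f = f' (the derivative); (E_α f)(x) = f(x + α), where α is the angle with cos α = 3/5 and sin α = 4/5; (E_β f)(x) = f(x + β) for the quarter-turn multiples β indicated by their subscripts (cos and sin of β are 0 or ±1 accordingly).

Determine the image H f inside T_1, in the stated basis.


the image equals g(x) = (191/60)cos x + (1/5)sin x

D f = (7/4)cos x + (8/3)sin x
E_alpha D f = (191/60)cos x + (1/5)sin x
E_pi E_alpha D f = -(191/60)cos x - (1/5)sin x
(-(E_pi ∘ E_alpha ∘ D)) f = (191/60)cos x + (1/5)sin x


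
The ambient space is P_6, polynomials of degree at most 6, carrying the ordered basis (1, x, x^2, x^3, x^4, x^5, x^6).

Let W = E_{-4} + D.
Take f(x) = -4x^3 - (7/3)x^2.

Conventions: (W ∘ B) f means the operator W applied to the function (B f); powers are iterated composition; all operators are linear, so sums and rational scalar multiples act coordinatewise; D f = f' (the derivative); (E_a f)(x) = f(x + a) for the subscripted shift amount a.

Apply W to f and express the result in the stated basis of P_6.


E_{-4} f = -4x^3 + (137/3)x^2 - (520/3)x + 656/3
D f = -12x^2 - (14/3)x
(E_{-4} + D) f = -4x^3 + (101/3)x^2 - 178x + 656/3

the image equals g(x) = -4x^3 + (101/3)x^2 - 178x + 656/3


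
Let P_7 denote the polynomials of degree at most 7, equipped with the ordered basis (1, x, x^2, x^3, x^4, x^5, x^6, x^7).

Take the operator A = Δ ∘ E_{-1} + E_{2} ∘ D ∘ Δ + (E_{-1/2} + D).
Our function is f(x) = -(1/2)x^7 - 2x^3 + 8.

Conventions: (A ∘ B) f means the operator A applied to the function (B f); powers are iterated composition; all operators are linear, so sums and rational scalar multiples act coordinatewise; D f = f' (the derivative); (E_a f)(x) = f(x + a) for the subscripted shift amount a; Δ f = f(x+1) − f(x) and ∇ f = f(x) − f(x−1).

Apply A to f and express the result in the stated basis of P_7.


g(x) = -(1/2)x^7 - (21/4)x^6 - (105/8)x^5 - (4445/16)x^4 - (42099/32)x^3 - (219627/64)x^2 - (567687/128)x - 602047/256

E_{-1} f = -(1/2)x^7 + (7/2)x^6 - (21/2)x^5 + (35/2)x^4 - (39/2)x^3 + (33/2)x^2 - (19/2)x + 21/2
Δ E_{-1} f = -(7/2)x^6 + (21/2)x^5 - (35/2)x^4 + (35/2)x^3 - (33/2)x^2 + (19/2)x - 5/2
Δ f = -(7/2)x^6 - (21/2)x^5 - (35/2)x^4 - (35/2)x^3 - (33/2)x^2 - (19/2)x - 5/2
D Δ f = -21x^5 - (105/2)x^4 - 70x^3 - (105/2)x^2 - 33x - 19/2
E_{2} D Δ f = -21x^5 - (525/2)x^4 - 1330x^3 - (6825/2)x^2 - 4443x - 4715/2
E_{-1/2} f = -(1/2)x^7 + (7/4)x^6 - (21/8)x^5 + (35/16)x^4 - (99/32)x^3 + (213/64)x^2 - (199/128)x + 2113/256
D f = -(7/2)x^6 - 6x^2
(E_{-1/2} + D) f = -(1/2)x^7 - (7/4)x^6 - (21/8)x^5 + (35/16)x^4 - (99/32)x^3 - (171/64)x^2 - (199/128)x + 2113/256
(Δ ∘ E_{-1} + E_{2} ∘ D ∘ Δ + (E_{-1/2} + D)) f = -(1/2)x^7 - (21/4)x^6 - (105/8)x^5 - (4445/16)x^4 - (42099/32)x^3 - (219627/64)x^2 - (567687/128)x - 602047/256


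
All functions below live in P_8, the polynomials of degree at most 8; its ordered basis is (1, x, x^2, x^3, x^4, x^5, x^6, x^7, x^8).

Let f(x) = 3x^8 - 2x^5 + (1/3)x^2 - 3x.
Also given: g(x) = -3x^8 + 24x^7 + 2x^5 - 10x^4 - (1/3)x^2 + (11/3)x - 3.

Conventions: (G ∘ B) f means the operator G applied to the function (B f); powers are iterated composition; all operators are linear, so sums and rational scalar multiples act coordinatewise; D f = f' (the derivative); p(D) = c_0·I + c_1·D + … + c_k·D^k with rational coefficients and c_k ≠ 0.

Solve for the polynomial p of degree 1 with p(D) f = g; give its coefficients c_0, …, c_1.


D^0 f = 3x^8 - 2x^5 + (1/3)x^2 - 3x
D^1 f = 24x^7 - 10x^4 + (2/3)x - 3
matching coefficients of g against c_0 f + c_1 Df + … from the top degree down determines the c_i
solution: c_0 = -1, c_1 = 1

p(D) = -I + D, i.e. c_0 = -1, c_1 = 1


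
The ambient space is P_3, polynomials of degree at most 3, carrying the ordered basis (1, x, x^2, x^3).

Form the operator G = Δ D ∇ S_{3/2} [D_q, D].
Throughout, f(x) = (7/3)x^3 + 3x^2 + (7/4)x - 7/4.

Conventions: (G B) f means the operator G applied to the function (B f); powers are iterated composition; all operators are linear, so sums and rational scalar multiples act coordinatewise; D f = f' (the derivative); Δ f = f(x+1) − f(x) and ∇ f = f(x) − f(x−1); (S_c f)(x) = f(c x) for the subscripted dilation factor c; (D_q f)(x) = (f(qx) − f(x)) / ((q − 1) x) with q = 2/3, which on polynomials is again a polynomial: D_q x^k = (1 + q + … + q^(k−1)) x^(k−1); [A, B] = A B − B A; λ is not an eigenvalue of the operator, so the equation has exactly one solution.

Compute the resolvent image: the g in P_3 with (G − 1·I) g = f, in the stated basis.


the result is g(x) = -(7/3)x^3 - 3x^2 - (7/4)x + 7/4

write g with unknown coordinates in the stated basis and equate coefficients in (G − 1·I) g = f
solving from the highest basis element down gives g = -(7/3)x^3 - 3x^2 - (7/4)x + 7/4
check: G g = 0
so G g − 1·g = (7/3)x^3 + 3x^2 + (7/4)x - 7/4 = f ✓


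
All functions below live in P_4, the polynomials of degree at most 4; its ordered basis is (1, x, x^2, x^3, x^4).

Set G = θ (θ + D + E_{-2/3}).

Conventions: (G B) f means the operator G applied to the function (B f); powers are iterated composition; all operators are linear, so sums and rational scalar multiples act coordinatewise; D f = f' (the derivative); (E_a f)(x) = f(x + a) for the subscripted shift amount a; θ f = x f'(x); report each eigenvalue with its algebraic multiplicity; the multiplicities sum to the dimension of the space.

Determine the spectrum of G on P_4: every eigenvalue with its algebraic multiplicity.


image of 1: 0
image of x: 2x
image of x^2: 6x^2 + (2/3)x
image of x^3: 12x^3 + 2x^2 + (4/3)x
image of x^4: 20x^4 + 4x^3 + (16/3)x^2 - (32/27)x
the matrix is upper triangular; its diagonal is (0, 2, 6, 12, 20)
for a triangular matrix the eigenvalues are the diagonal entries, with algebraic multiplicity their repetition count

λ = 0 (multiplicity 1), λ = 2 (multiplicity 1), λ = 6 (multiplicity 1), λ = 12 (multiplicity 1), λ = 20 (multiplicity 1)


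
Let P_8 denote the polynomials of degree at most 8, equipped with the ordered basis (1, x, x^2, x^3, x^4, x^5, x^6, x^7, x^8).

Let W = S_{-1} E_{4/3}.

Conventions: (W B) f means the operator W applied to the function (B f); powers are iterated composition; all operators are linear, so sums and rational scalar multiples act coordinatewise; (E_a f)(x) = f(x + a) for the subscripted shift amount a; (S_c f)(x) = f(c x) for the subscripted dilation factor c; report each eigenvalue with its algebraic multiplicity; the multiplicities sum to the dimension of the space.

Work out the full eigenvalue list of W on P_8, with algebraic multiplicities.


image of 1: 1
image of x: -x + 4/3
image of x^2: x^2 - (8/3)x + 16/9
image of x^3: -x^3 + 4x^2 - (16/3)x + 64/27
image of x^4: x^4 - (16/3)x^3 + (32/3)x^2 - (256/27)x + 256/81
image of x^5: -x^5 + (20/3)x^4 - (160/9)x^3 + (640/27)x^2 - (1280/81)x + 1024/243
image of x^6: x^6 - 8x^5 + (80/3)x^4 - (1280/27)x^3 + (1280/27)x^2 - (2048/81)x + 4096/729
image of x^7: -x^7 + (28/3)x^6 - (112/3)x^5 + (2240/27)x^4 - (8960/81)x^3 + (7168/81)x^2 - (28672/729)x + 16384/2187
image of x^8: x^8 - (32/3)x^7 + (448/9)x^6 - (3584/27)x^5 + (17920/81)x^4 - (57344/243)x^3 + (114688/729)x^2 - (131072/2187)x + 65536/6561
the matrix is upper triangular; its diagonal is (1, -1, 1, -1, 1, -1, 1, -1, 1)
for a triangular matrix the eigenvalues are the diagonal entries, with algebraic multiplicity their repetition count

λ = -1 (multiplicity 4), λ = 1 (multiplicity 5)


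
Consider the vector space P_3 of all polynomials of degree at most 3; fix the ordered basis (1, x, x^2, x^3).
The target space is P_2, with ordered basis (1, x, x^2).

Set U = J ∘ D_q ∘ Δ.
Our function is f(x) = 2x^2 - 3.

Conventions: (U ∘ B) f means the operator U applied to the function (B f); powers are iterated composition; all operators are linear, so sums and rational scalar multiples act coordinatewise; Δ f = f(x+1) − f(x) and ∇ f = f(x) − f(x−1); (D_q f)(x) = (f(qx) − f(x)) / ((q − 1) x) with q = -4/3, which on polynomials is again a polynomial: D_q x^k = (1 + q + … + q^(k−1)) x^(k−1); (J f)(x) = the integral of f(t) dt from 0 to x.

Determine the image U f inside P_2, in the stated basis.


the result is g(x) = 4x

Δ f = 4x + 2
D_q Δ f = 4
J D_q Δ f = 4x


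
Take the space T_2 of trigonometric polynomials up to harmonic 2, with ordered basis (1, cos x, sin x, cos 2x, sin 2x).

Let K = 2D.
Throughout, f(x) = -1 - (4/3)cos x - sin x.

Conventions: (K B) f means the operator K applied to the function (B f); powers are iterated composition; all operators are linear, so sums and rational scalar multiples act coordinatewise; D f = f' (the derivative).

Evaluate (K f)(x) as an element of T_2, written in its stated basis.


the image equals g(x) = -2cos x + (8/3)sin x

D f = -cos x + (4/3)sin x
(2D) f = -2cos x + (8/3)sin x


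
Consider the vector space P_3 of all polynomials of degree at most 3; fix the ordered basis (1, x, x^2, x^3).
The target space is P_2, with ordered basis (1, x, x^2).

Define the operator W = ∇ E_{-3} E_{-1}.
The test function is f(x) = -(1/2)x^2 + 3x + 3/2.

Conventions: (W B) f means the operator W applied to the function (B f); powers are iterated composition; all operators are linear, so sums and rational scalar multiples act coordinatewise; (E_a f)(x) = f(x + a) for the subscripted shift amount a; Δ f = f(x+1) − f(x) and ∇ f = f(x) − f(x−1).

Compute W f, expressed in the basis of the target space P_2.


the result is g(x) = -x + 15/2

E_{-1} f = -(1/2)x^2 + 4x - 2
E_{-3} E_{-1} f = -(1/2)x^2 + 7x - 37/2
∇ E_{-3} E_{-1} f = -x + 15/2


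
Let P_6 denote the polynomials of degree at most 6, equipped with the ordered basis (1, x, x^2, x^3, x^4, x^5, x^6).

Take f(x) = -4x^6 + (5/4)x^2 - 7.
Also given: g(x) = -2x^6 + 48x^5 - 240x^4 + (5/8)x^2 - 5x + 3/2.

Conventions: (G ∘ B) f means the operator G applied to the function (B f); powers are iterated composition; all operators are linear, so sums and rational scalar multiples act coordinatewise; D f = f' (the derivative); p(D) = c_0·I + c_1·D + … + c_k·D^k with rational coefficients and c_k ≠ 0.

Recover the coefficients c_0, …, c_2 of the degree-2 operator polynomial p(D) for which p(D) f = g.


c_0 = 1/2, c_1 = -2, c_2 = 2

D^0 f = -4x^6 + (5/4)x^2 - 7
D^1 f = -24x^5 + (5/2)x
D^2 f = -120x^4 + 5/2
matching coefficients of g against c_0 f + c_1 Df + … from the top degree down determines the c_i
solution: c_0 = 1/2, c_1 = -2, c_2 = 2


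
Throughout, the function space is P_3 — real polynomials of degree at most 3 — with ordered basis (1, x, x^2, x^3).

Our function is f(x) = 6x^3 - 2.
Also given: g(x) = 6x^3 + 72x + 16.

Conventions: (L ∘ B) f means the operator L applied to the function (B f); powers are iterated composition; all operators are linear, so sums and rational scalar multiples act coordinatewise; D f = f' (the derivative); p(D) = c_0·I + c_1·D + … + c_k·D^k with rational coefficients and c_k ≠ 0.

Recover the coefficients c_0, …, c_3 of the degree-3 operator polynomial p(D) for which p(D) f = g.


D^0 f = 6x^3 - 2
D^1 f = 18x^2
D^2 f = 36x
D^3 f = 36
matching coefficients of g against c_0 f + c_1 Df + … from the top degree down determines the c_i
solution: c_0 = 1, c_1 = 0, c_2 = 2, c_3 = 1/2

c_0 = 1, c_1 = 0, c_2 = 2, c_3 = 1/2


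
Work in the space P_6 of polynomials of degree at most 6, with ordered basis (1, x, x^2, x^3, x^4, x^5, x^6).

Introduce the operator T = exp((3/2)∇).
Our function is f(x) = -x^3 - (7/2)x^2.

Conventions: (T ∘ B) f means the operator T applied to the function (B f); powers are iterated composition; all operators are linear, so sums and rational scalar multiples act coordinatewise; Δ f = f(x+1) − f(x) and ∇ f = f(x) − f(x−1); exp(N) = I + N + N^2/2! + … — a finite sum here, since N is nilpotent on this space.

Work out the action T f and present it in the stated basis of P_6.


order-1 term: -(9/2)x^2 - 6x + 15/4
order-2 term: -(27/4)x - 9/8
order-3 term: -27/8
the series for exp((3/2)∇) f terminates at order 3
exp((3/2)∇) f = -x^3 - 8x^2 - (51/4)x - 3/4

the image equals g(x) = -x^3 - 8x^2 - (51/4)x - 3/4


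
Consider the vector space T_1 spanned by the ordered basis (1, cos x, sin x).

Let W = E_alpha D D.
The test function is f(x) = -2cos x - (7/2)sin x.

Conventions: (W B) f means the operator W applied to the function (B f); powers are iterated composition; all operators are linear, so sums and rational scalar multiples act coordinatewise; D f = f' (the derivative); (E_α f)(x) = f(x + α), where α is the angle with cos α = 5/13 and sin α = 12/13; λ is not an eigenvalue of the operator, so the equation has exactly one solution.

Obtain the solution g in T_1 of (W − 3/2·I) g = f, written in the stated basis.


write g with unknown coordinates in the stated basis and equate coefficients in (W − 3/2·I) g = f
solving from the highest basis element down gives g = (28/229)cos x + (439/229)sin x
check: W g = -(416/229)cos x - (143/229)sin x
so W g − 3/2·g = -2cos x - (7/2)sin x = f ✓

the image equals g(x) = (28/229)cos x + (439/229)sin x


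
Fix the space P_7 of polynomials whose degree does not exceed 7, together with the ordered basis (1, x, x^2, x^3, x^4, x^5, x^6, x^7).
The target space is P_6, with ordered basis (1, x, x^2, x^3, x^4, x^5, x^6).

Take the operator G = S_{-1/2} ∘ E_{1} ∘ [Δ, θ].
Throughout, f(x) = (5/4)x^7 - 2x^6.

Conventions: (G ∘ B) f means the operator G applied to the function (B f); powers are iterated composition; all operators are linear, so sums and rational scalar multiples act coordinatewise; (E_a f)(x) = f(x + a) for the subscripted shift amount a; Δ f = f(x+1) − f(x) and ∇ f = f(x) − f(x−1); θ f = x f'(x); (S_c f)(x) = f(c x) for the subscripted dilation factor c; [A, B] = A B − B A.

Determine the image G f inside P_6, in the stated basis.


g(x) = (35/256)x^6 - (93/32)x^5 + (405/16)x^4 - 115x^3 + 285x^2 - 360x + 176

θ f = (35/4)x^7 - 12x^6
Δ θ f = (245/4)x^6 + (447/4)x^5 + (505/4)x^4 + (265/4)x^3 + (15/4)x^2 - (43/4)x - 13/4
Δ f = (35/4)x^6 + (57/4)x^5 + (55/4)x^4 + (15/4)x^3 - (15/4)x^2 - (13/4)x - 3/4
θ Δ f = (105/2)x^6 + (285/4)x^5 + 55x^4 + (45/4)x^3 - (15/2)x^2 - (13/4)x
[Δ, θ] f = (35/4)x^6 + (81/2)x^5 + (285/4)x^4 + 55x^3 + (45/4)x^2 - (15/2)x - 13/4
E_{1} [Δ, θ] f = (35/4)x^6 + 93x^5 + 405x^4 + 920x^3 + 1140x^2 + 720x + 176
S_{-1/2} E_{1} [Δ, θ] f = (35/256)x^6 - (93/32)x^5 + (405/16)x^4 - 115x^3 + 285x^2 - 360x + 176


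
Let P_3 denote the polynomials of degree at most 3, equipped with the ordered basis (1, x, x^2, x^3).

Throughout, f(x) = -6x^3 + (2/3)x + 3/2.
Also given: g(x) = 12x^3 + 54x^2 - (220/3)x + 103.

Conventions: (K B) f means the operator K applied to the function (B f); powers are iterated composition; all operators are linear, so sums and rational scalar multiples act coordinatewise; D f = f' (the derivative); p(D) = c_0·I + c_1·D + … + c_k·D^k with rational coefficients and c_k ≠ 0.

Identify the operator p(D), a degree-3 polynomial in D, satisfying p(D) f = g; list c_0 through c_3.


D^0 f = -6x^3 + (2/3)x + 3/2
D^1 f = -18x^2 + 2/3
D^2 f = -36x
D^3 f = -36
matching coefficients of g against c_0 f + c_1 Df + … from the top degree down determines the c_i
solution: c_0 = -2, c_1 = -3, c_2 = 2, c_3 = -3

c_0 = -2, c_1 = -3, c_2 = 2, c_3 = -3


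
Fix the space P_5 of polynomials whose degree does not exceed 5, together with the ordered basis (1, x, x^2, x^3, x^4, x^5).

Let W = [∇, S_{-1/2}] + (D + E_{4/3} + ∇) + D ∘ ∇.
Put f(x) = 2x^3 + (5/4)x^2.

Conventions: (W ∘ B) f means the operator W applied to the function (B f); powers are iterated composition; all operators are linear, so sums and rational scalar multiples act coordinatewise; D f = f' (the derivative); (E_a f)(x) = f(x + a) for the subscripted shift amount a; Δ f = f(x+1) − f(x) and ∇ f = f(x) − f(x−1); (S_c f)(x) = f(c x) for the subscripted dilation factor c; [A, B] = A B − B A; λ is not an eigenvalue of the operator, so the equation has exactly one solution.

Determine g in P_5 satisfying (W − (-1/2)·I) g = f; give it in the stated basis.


write g with unknown coordinates in the stated basis and equate coefficients in (W − (-1/2)·I) g = f
solving from the highest basis element down gives g = (4/3)x^3 - (127/18)x^2 + (5185/162)x - 63727/2916
check: W g = (4/3)x^3 + (43/9)x^2 - (5185/324)x + 63727/5832
so W g − (-1/2)·g = 2x^3 + (5/4)x^2 = f ✓

the image equals g(x) = (4/3)x^3 - (127/18)x^2 + (5185/162)x - 63727/2916


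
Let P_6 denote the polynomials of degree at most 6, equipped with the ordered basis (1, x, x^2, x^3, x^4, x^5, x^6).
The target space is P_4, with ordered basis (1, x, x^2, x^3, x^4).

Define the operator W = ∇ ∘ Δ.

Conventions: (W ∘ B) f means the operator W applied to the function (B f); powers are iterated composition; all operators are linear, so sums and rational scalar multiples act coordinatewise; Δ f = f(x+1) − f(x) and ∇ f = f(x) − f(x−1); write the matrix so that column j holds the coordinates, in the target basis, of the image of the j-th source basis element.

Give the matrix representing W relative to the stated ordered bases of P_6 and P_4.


the matrix is [[0, 0, 2, 0, 2, 0, 2]; [0, 0, 0, 6, 0, 10, 0]; [0, 0, 0, 0, 12, 0, 30]; [0, 0, 0, 0, 0, 20, 0]; [0, 0, 0, 0, 0, 0, 30]] (rows listed top to bottom)

image of 1: 0
image of x: 0
image of x^2: 2
image of x^3: 6x
image of x^4: 12x^2 + 2
image of x^5: 20x^3 + 10x
image of x^6: 30x^4 + 30x^2 + 2
each image's coordinates form column j of the matrix


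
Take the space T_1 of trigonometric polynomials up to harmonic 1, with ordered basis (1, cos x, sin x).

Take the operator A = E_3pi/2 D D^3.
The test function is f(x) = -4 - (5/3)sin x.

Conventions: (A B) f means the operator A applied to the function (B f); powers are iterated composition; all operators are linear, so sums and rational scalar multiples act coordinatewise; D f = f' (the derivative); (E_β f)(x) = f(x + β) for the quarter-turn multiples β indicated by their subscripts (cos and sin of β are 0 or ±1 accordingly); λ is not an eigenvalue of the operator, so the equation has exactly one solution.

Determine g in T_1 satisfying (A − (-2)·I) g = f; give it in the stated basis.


the result is g(x) = -2 - (1/3)cos x - (2/3)sin x

write g with unknown coordinates in the stated basis and equate coefficients in (A − (-2)·I) g = f
solving from the highest basis element down gives g = -2 - (1/3)cos x - (2/3)sin x
check: A g = (2/3)cos x - (1/3)sin x
so A g − (-2)·g = -4 - (5/3)sin x = f ✓


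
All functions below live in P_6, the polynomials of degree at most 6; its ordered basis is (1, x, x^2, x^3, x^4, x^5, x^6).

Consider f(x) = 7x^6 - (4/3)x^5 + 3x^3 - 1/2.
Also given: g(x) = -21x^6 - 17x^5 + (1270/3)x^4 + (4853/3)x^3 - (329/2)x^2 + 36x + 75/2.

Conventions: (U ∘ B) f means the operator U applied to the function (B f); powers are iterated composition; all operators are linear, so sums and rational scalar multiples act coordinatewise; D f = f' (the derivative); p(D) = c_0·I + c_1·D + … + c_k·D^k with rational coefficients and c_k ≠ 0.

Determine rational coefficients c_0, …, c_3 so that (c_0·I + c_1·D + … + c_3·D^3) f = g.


c_0 = -3, c_1 = -1/2, c_2 = 2, c_3 = 2

D^0 f = 7x^6 - (4/3)x^5 + 3x^3 - 1/2
D^1 f = 42x^5 - (20/3)x^4 + 9x^2
D^2 f = 210x^4 - (80/3)x^3 + 18x
D^3 f = 840x^3 - 80x^2 + 18
matching coefficients of g against c_0 f + c_1 Df + … from the top degree down determines the c_i
solution: c_0 = -3, c_1 = -1/2, c_2 = 2, c_3 = 2


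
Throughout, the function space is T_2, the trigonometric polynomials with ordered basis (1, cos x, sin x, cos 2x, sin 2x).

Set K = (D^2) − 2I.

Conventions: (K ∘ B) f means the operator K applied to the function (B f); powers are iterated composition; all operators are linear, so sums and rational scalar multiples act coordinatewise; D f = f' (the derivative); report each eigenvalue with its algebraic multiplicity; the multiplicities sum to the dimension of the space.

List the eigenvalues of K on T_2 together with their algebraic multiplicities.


image of 1: -2
image of cos x: -3cos x
image of sin x: -3sin x
image of cos 2x: -6cos 2x
image of sin 2x: -6sin 2x
the matrix is diagonal; its diagonal is (-2, -3, -3, -6, -6)
for a triangular matrix the eigenvalues are the diagonal entries, with algebraic multiplicity their repetition count

λ = -6 (multiplicity 2), λ = -3 (multiplicity 2), λ = -2 (multiplicity 1)


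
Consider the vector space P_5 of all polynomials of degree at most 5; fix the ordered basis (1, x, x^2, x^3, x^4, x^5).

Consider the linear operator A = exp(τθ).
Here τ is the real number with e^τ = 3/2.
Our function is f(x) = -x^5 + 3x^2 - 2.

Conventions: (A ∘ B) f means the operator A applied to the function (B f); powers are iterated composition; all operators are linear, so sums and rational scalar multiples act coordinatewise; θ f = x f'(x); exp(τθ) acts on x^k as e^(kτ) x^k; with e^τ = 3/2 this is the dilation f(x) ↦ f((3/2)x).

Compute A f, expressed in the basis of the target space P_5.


exp(τθ) x^k = e^(kτ) x^k; with e^τ = 3/2 this sends x^k to (3/2)^k x^k
x^2 ↦ 9/4 x^2
x^5 ↦ 243/32 x^5
applying this coordinatewise to f: exp(τθ) f = -(243/32)x^5 + (27/4)x^2 - 2

the image equals g(x) = -(243/32)x^5 + (27/4)x^2 - 2


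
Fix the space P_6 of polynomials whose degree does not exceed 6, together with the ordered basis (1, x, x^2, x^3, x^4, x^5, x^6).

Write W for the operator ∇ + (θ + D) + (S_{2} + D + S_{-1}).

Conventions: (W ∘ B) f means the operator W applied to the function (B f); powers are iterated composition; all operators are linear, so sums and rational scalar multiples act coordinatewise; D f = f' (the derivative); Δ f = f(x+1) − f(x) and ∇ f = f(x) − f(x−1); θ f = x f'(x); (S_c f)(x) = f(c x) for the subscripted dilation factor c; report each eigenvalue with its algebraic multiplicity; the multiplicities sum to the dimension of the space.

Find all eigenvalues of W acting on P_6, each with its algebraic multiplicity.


λ = 2 (multiplicity 2), λ = 7 (multiplicity 1), λ = 10 (multiplicity 1), λ = 21 (multiplicity 1), λ = 36 (multiplicity 1), λ = 71 (multiplicity 1)

image of 1: 2
image of x: 2x + 3
image of x^2: 7x^2 + 6x - 1
image of x^3: 10x^3 + 9x^2 - 3x + 1
image of x^4: 21x^4 + 12x^3 - 6x^2 + 4x - 1
image of x^5: 36x^5 + 15x^4 - 10x^3 + 10x^2 - 5x + 1
image of x^6: 71x^6 + 18x^5 - 15x^4 + 20x^3 - 15x^2 + 6x - 1
the matrix is upper triangular; its diagonal is (2, 2, 7, 10, 21, 36, 71)
for a triangular matrix the eigenvalues are the diagonal entries, with algebraic multiplicity their repetition count


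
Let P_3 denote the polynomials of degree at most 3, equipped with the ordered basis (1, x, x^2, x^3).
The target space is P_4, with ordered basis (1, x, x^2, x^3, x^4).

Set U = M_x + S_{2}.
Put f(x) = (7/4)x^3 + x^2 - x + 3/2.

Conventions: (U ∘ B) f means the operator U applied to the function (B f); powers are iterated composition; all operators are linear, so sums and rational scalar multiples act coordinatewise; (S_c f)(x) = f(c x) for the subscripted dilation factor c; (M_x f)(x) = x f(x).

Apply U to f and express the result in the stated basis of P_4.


M_x f = (7/4)x^4 + x^3 - x^2 + (3/2)x
S_{2} f = 14x^3 + 4x^2 - 2x + 3/2
(M_x + S_{2}) f = (7/4)x^4 + 15x^3 + 3x^2 - (1/2)x + 3/2

the image equals g(x) = (7/4)x^4 + 15x^3 + 3x^2 - (1/2)x + 3/2


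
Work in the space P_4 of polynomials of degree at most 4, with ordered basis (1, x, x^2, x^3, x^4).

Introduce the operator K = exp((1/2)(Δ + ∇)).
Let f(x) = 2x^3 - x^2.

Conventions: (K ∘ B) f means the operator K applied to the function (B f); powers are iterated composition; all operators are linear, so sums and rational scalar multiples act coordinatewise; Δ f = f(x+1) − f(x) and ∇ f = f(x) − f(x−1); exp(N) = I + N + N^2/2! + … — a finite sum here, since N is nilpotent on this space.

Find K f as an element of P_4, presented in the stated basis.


order-1 term: 6x^2 - 2x + 2
order-2 term: 6x - 1
order-3 term: 2
the series for exp((1/2)(Δ + ∇)) f terminates at order 3
exp((1/2)(Δ + ∇)) f = 2x^3 + 5x^2 + 4x + 3

the image equals g(x) = 2x^3 + 5x^2 + 4x + 3


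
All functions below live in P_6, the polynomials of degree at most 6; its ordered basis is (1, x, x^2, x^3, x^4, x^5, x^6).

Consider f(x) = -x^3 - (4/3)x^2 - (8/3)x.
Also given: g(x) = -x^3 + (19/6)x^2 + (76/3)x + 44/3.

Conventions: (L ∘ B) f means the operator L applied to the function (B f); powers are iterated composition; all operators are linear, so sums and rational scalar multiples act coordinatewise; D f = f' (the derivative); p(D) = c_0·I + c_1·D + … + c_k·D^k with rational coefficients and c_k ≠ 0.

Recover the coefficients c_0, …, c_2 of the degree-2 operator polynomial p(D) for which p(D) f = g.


p(D) = I − (3/2)·D − 4·D^2, i.e. c_0 = 1, c_1 = -3/2, c_2 = -4

D^0 f = -x^3 - (4/3)x^2 - (8/3)x
D^1 f = -3x^2 - (8/3)x - 8/3
D^2 f = -6x - 8/3
matching coefficients of g against c_0 f + c_1 Df + … from the top degree down determines the c_i
solution: c_0 = 1, c_1 = -3/2, c_2 = -4


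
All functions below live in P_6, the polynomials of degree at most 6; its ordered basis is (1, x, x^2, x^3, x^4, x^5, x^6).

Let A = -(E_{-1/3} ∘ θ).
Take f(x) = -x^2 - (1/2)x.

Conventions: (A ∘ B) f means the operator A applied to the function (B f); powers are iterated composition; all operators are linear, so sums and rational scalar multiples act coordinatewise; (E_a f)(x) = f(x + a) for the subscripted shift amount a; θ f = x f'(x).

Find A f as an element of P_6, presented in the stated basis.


g(x) = 2x^2 - (5/6)x + 1/18

θ f = -2x^2 - (1/2)x
E_{-1/3} θ f = -2x^2 + (5/6)x - 1/18
(-(E_{-1/3} ∘ θ)) f = 2x^2 - (5/6)x + 1/18


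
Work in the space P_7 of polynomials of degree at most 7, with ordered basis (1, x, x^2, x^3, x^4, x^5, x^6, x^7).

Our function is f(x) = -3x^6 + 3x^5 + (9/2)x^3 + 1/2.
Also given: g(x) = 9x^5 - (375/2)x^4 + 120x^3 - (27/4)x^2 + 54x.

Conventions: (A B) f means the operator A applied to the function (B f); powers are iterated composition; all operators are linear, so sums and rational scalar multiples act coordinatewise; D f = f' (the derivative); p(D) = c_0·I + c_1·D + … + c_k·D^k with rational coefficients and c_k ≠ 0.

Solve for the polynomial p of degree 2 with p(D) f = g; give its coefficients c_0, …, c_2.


p(D) = -(1/2)·D + 2·D^2, i.e. c_0 = 0, c_1 = -1/2, c_2 = 2

D^0 f = -3x^6 + 3x^5 + (9/2)x^3 + 1/2
D^1 f = -18x^5 + 15x^4 + (27/2)x^2
D^2 f = -90x^4 + 60x^3 + 27x
matching coefficients of g against c_0 f + c_1 Df + … from the top degree down determines the c_i
solution: c_0 = 0, c_1 = -1/2, c_2 = 2


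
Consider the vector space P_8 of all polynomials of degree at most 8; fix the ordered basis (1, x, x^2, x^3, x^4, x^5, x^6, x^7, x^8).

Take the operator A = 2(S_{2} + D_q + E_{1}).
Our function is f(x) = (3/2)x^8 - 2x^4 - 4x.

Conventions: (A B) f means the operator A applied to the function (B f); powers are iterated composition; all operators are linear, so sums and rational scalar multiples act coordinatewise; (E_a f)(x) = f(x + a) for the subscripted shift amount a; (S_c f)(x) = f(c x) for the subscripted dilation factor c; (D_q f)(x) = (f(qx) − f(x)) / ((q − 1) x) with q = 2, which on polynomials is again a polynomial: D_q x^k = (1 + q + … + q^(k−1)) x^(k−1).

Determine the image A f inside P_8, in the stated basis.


S_{2} f = 384x^8 - 32x^4 - 8x
D_q f = (765/2)x^7 - 30x^3 - 4
E_{1} f = (3/2)x^8 + 12x^7 + 42x^6 + 84x^5 + 103x^4 + 76x^3 + 30x^2 - 9/2
(S_{2} + D_q + E_{1}) f = (771/2)x^8 + (789/2)x^7 + 42x^6 + 84x^5 + 71x^4 + 46x^3 + 30x^2 - 8x - 17/2
(2(S_{2} + D_q + E_{1})) f = 771x^8 + 789x^7 + 84x^6 + 168x^5 + 142x^4 + 92x^3 + 60x^2 - 16x - 17

g(x) = 771x^8 + 789x^7 + 84x^6 + 168x^5 + 142x^4 + 92x^3 + 60x^2 - 16x - 17


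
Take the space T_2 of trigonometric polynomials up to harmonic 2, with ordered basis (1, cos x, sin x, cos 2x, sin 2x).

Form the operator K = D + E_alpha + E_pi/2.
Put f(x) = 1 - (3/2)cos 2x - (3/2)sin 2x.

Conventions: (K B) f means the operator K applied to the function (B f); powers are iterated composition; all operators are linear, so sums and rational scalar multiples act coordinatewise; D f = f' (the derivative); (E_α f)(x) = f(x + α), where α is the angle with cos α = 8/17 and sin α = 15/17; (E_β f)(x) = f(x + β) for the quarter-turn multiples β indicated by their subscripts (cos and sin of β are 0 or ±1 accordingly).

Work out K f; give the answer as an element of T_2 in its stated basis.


D f = -3cos 2x + 3sin 2x
E_alpha f = 1 - (237/578)cos 2x + (1203/578)sin 2x
E_pi/2 f = 1 + (3/2)cos 2x + (3/2)sin 2x
(D + E_alpha + E_pi/2) f = 2 - (552/289)cos 2x + (1902/289)sin 2x

the image equals g(x) = 2 - (552/289)cos 2x + (1902/289)sin 2x


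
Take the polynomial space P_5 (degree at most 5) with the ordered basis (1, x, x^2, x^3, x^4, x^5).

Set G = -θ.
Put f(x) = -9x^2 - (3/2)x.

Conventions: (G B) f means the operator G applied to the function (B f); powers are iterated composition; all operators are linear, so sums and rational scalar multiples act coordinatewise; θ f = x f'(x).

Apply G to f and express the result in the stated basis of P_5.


the image equals g(x) = 18x^2 + (3/2)x

θ f = -18x^2 - (3/2)x
(-θ) f = 18x^2 + (3/2)x


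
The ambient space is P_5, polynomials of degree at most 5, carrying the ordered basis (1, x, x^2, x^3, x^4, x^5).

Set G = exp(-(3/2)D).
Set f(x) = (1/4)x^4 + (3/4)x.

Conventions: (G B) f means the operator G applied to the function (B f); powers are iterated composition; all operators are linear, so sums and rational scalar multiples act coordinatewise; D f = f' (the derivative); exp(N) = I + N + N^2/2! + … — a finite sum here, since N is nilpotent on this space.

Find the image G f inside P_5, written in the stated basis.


order-1 term: -(3/2)x^3 - 9/8
order-2 term: (27/8)x^2
order-3 term: -(27/8)x
order-4 term: 81/64
the series for exp(-(3/2)D) f terminates at order 4
exp(-(3/2)D) f = (1/4)x^4 - (3/2)x^3 + (27/8)x^2 - (21/8)x + 9/64

g(x) = (1/4)x^4 - (3/2)x^3 + (27/8)x^2 - (21/8)x + 9/64


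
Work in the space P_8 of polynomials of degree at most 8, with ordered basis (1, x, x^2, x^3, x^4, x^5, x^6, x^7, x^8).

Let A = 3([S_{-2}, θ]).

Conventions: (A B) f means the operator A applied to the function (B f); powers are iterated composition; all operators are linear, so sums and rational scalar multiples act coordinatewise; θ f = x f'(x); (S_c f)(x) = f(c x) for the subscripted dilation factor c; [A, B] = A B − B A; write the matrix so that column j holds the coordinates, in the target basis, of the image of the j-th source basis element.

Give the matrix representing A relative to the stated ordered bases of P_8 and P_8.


image of 1: 0
image of x: 0
image of x^2: 0
image of x^3: 0
image of x^4: 0
image of x^5: 0
image of x^6: 0
image of x^7: 0
image of x^8: 0
each image's coordinates form column j of the matrix

the matrix is [[0, 0, 0, 0, 0, 0, 0, 0, 0]; [0, 0, 0, 0, 0, 0, 0, 0, 0]; [0, 0, 0, 0, 0, 0, 0, 0, 0]; [0, 0, 0, 0, 0, 0, 0, 0, 0]; [0, 0, 0, 0, 0, 0, 0, 0, 0]; [0, 0, 0, 0, 0, 0, 0, 0, 0]; [0, 0, 0, 0, 0, 0, 0, 0, 0]; [0, 0, 0, 0, 0, 0, 0, 0, 0]; [0, 0, 0, 0, 0, 0, 0, 0, 0]] (rows listed top to bottom)


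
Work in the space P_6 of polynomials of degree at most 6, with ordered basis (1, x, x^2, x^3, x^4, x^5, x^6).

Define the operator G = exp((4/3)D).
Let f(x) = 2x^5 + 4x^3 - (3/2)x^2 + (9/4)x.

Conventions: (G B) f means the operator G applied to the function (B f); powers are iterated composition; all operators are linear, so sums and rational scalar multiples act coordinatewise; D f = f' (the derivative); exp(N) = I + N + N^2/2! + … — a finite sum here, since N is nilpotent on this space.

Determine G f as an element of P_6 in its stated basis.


the result is g(x) = 2x^5 + (40/3)x^4 + (356/9)x^3 + (3343/54)x^2 + (16585/324)x + 4433/243

order-1 term: (40/3)x^4 + 16x^2 - 4x + 3
order-2 term: (320/9)x^3 + (64/3)x - 8/3
order-3 term: (1280/27)x^2 + 256/27
order-4 term: (2560/81)x
order-5 term: 2048/243
the series for exp((4/3)D) f terminates at order 5
exp((4/3)D) f = 2x^5 + (40/3)x^4 + (356/9)x^3 + (3343/54)x^2 + (16585/324)x + 4433/243


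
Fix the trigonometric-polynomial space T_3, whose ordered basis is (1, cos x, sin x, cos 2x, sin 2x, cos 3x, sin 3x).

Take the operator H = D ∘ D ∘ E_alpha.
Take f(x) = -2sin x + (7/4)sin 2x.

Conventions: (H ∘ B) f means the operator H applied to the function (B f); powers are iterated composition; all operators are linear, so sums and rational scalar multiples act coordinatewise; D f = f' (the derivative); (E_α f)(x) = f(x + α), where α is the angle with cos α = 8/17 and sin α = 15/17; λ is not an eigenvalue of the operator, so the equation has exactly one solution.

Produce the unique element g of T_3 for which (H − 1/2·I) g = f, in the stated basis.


the image equals g(x) = -(40/39)cos x + (44/39)sin x + (2240/5403)cos 2x + (777/3602)sin 2x

write g with unknown coordinates in the stated basis and equate coefficients in (H − 1/2·I) g = f
solving from the highest basis element down gives g = -(40/39)cos x + (44/39)sin x + (2240/5403)cos 2x + (777/3602)sin 2x
check: H g = -(20/39)cos x - (56/39)sin x + (1120/5403)cos 2x + (3346/1801)sin 2x
so H g − 1/2·g = -2sin x + (7/4)sin 2x = f ✓


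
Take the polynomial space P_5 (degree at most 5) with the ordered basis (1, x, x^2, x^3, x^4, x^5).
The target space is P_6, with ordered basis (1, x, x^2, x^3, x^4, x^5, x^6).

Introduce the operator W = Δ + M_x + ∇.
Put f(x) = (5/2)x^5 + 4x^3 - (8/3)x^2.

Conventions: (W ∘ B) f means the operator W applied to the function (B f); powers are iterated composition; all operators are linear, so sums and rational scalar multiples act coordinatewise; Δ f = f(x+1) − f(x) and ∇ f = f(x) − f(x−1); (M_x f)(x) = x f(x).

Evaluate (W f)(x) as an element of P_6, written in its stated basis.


g(x) = (5/2)x^6 + 29x^4 - (8/3)x^3 + 74x^2 - (32/3)x + 13

Δ f = (25/2)x^4 + 25x^3 + 37x^2 + (115/6)x + 23/6
M_x f = (5/2)x^6 + 4x^4 - (8/3)x^3
∇ f = (25/2)x^4 - 25x^3 + 37x^2 - (179/6)x + 55/6
(Δ + M_x + ∇) f = (5/2)x^6 + 29x^4 - (8/3)x^3 + 74x^2 - (32/3)x + 13


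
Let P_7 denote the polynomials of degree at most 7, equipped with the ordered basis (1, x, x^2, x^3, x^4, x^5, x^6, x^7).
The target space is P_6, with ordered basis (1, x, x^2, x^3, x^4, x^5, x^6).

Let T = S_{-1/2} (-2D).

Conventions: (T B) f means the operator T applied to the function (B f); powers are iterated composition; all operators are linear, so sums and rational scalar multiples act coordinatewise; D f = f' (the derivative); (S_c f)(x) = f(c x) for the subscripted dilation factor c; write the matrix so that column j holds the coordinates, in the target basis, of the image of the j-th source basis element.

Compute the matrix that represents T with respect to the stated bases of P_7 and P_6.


image of 1: 0
image of x: -2
image of x^2: 2x
image of x^3: -(3/2)x^2
image of x^4: x^3
image of x^5: -(5/8)x^4
image of x^6: (3/8)x^5
image of x^7: -(7/32)x^6
each image's coordinates form column j of the matrix

the matrix is [[0, -2, 0, 0, 0, 0, 0, 0]; [0, 0, 2, 0, 0, 0, 0, 0]; [0, 0, 0, -3/2, 0, 0, 0, 0]; [0, 0, 0, 0, 1, 0, 0, 0]; [0, 0, 0, 0, 0, -5/8, 0, 0]; [0, 0, 0, 0, 0, 0, 3/8, 0]; [0, 0, 0, 0, 0, 0, 0, -7/32]] (rows listed top to bottom)


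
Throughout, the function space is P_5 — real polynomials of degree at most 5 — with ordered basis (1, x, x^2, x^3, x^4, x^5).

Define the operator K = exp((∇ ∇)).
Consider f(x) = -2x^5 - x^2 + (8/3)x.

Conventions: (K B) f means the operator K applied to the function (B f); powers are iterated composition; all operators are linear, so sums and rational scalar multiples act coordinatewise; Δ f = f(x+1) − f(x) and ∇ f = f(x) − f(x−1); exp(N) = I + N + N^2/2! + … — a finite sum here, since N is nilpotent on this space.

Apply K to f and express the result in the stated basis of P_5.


order-1 term: -40x^3 + 120x^2 - 140x + 58
order-2 term: -120x + 240
the series for exp((∇ ∇)) f terminates at order 2
exp((∇ ∇)) f = -2x^5 - 40x^3 + 119x^2 - (772/3)x + 298

g(x) = -2x^5 - 40x^3 + 119x^2 - (772/3)x + 298
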